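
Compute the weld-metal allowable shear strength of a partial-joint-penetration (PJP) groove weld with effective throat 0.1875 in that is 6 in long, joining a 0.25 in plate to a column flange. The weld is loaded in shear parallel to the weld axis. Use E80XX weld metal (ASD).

R_n/Ω ≈ 27 kip

E80XX → F_EXX = 80 ksi.
Effective throat (given) t_e = 0.1875 in.
A_we = 0.1875 × 6 = 1.125 in².
F_nw = 0.6 F_EXX = 48 ksi.
R_n/Ω = (48 × 1.125) / 2.0 = 27 kip.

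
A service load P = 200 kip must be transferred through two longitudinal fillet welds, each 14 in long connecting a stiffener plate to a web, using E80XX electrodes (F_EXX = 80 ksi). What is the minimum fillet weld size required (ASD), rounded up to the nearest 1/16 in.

Total weld length L = 28 in.
Required throat t_e = P × Ω / (0.6 F_EXX × L) = 200 × 2.0 / (0.6 × 80 × 28) = 0.2976 in.
Required leg w = t_e / 0.707 = 0.421 in → use 7/16 in.

w = 7/16 in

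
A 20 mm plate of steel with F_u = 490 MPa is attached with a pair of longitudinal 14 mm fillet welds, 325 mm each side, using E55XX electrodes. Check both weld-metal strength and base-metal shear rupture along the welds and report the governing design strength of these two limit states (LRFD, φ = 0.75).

φR_n ≈ 1590 kN (weld metal governs)

E55XX → F_EXX = 550 MPa.
t_e = 0.707 × 14 = 9.898 mm; L = 650 mm.
Weld metal: φR_n = 0.75 × 0.6 × 550 × 9.898 × 650 × 10⁻³ = 1592 kN.
Base metal (shear rupture): φR_n = 0.75 × 0.6 × 490 × 20 × 650 × 10⁻³ = 2866 kN.
Governing: weld metal.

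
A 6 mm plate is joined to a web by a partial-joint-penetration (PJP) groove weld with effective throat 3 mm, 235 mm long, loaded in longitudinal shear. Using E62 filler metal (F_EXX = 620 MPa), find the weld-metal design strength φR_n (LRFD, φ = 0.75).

Effective throat (given) t_e = 3 mm.
A_we = 3 × 235 = 705 mm².
F_nw = 0.6 F_EXX = 372 MPa.
φR_n = 0.75 × 372 × 705 × 10⁻³ = 196.7 kN.

φR_n ≈ 197 kN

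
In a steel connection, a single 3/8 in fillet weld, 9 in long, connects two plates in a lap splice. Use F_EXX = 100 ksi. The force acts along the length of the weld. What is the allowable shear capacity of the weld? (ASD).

R_n/Ω ≈ 71.6 kips

Effective throat t_e = 0.707 × 0.375 = 0.2651 in.
Total length L = 9 in; A_we = 0.2651 × 9 = 2.386 in².
F_nw = 0.6 F_EXX = 0.6 × 100 = 60 ksi.
R_n = 60 × 2.386 = 143.2 kips; R_n/Ω = 143.2/2.0 = 71.58 kips.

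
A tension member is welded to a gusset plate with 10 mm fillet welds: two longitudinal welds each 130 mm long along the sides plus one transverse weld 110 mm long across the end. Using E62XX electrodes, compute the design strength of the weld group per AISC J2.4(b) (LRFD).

φR_n ≈ 761 kN

E62XX → F_EXX = 620 MPa.
t_e = 0.707 × 10 = 7.07 mm.
R_nwl = 0.6 × 620 × 7.07 × 260 × 10⁻³ = 683.8 kN (longitudinal, 2 welds).
R_nwt = 0.6 × 620 × 7.07 × 110 × 10⁻³ = 289.3 kN (transverse, base value).
(i) R_nwl + R_nwt = 973.1 kN; (ii) 0.85 R_nwl + 1.5 R_nwt = 1015 kN.
R_n = max = 1015 kN [governs: (ii)]; φR_n = 761.4 kN.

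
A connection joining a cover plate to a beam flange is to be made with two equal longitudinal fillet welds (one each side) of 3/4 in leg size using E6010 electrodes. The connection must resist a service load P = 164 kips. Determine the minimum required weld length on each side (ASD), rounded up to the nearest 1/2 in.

L = 9 in on each side

E60XX → F_EXX = 60 ksi.
Throat t_e = 0.707 × 0.75 = 0.5302 in.
r_n/Ω = (0.6 × 60 × 0.5302) / 2.0 = 9.544 kip/in.
L_req = P / (r_n/Ω) = 164 / 9.544 = 17.18 in total.
Per side: 17.18 / 2 = 8.591 in.
Round up → use L = 9 in on each side.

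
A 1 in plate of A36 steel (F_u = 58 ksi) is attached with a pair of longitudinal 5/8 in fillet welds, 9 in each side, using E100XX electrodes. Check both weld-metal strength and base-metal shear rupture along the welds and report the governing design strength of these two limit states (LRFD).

E100XX → F_EXX = 100 ksi.
t_e = 0.707 × 0.625 = 0.4419 in; L = 18 in.
Weld metal: φR_n = 0.75 × 0.6 × 100 × 0.4419 × 18 = 357.9 kips.
Base metal (shear rupture): φR_n = 0.75 × 0.6 × 58 × 1 × 18 = 469.8 kips.
Governing: weld metal.

φR_n ≈ 358 kips (weld metal governs)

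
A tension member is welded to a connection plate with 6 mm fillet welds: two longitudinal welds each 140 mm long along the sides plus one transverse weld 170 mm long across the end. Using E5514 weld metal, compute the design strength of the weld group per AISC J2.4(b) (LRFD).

φR_n ≈ 518 kN

E55XX → F_EXX = 550 MPa.
t_e = 0.707 × 6 = 4.242 mm.
R_nwl = 0.6 × 550 × 4.242 × 280 × 10⁻³ = 392 kN (longitudinal, 2 welds).
R_nwt = 0.6 × 550 × 4.242 × 170 × 10⁻³ = 238 kN (transverse, base value).
(i) R_nwl + R_nwt = 629.9 kN; (ii) 0.85 R_nwl + 1.5 R_nwt = 690.1 kN.
R_n = max = 690.1 kN [governs: (ii)]; φR_n = 517.6 kN.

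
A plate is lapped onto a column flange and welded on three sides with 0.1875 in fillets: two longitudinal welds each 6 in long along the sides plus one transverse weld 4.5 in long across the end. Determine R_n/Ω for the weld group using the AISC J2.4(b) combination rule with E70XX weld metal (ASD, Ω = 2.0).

R_n/Ω ≈ 47.2 kip

E70XX → F_EXX = 70 ksi.
t_e = 0.707 × 0.1875 = 0.1326 in.
R_nwl = 0.6 × 70 × 0.1326 × 12 = 66.81 kip (longitudinal, 2 welds).
R_nwt = 0.6 × 70 × 0.1326 × 4.5 = 25.05 kip (transverse, base value).
(i) R_nwl + R_nwt = 91.87 kip; (ii) 0.85 R_nwl + 1.5 R_nwt = 94.37 kip.
R_n = max = 94.37 kip [governs: (ii)]; R_n/Ω = 47.19 kip.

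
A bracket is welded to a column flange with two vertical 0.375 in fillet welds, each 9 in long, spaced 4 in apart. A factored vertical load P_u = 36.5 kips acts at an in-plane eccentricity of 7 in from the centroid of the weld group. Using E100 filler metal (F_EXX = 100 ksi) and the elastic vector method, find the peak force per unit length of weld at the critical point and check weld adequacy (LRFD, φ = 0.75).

Total weld length L_w = 18 in. Treat welds as unit-width lines.
Polar moment about centroid: J = 2[d³/12 + d(b/2)²] = 2[9³/12 + 9×2²] = 193.5 in³.
Direct shear f_v = P/L_w = 36.5 / 18 = 2.028 kip/in (vertical).
Torsion M = P·e = 36.5 × 7 = 255.5 kip·in.
Critical point at (x, y) = (2, 4.5) from centroid. f_tx = M·y/J = 5.942 kip/in; f_ty = M·x/J = 2.641 kip/in.
Resultant f_max = √[f_tx² + (f_v + f_ty)²] = √[5.942² + (2.028 + 2.641)²] = 7.557 kip/in.
Capacity per unit length: φr_n = 0.75 × 0.6 × 100 × (0.707 × 0.375) = 11.93 kip/in.
7.557 ≤ 11.93 → adequate.

f_max ≈ 7.56 kip/in; adequate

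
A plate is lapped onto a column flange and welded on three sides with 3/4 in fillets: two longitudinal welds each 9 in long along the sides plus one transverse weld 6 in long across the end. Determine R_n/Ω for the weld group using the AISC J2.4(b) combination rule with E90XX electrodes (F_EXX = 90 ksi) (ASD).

t_e = 0.707 × 0.75 = 0.5302 in.
R_nwl = 0.6 × 90 × 0.5302 × 18 = 515.4 kip (longitudinal, 2 welds).
R_nwt = 0.6 × 90 × 0.5302 × 6 = 171.8 kip (transverse, base value).
(i) R_nwl + R_nwt = 687.2 kip; (ii) 0.85 R_nwl + 1.5 R_nwt = 695.8 kip.
R_n = max = 695.8 kip [governs: (ii)]; R_n/Ω = 347.9 kip.

R_n/Ω ≈ 348 kip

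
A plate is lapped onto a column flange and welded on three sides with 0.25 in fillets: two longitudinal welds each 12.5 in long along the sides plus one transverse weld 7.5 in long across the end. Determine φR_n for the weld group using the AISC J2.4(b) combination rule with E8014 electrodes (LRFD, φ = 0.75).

φR_n ≈ 207 kip

E80XX → F_EXX = 80 ksi.
t_e = 0.707 × 0.25 = 0.1767 in.
R_nwl = 0.6 × 80 × 0.1767 × 25 = 212.1 kip (longitudinal, 2 welds).
R_nwt = 0.6 × 80 × 0.1767 × 7.5 = 63.63 kip (transverse, base value).
(i) R_nwl + R_nwt = 275.7 kip; (ii) 0.85 R_nwl + 1.5 R_nwt = 275.7 kip.
R_n = max = 275.7 kip [governs: (ii)]; φR_n = 206.8 kip.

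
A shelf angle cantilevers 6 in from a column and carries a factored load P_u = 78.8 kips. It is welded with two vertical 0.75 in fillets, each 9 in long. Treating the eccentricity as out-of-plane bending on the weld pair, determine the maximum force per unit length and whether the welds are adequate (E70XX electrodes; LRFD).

E70XX → F_EXX = 70 ksi.
L_w = 2 × 9 = 18 in; section modulus (unit throat) S = 2 × L²/6 = 27 in².
Direct shear f_v = P/L_w = 78.8/18 = 4.378 kip/in.
Moment M = P × e = 78.8 × 6 = 472.8 kip·in; bending f_b = M/S = 17.51 kip/in.
f_max = √(f_v² + f_b²) = √(4.378² + 17.51²) = 18.05 kip/in.
φr_n = 0.75 × 0.6 × 70 × (0.707 × 0.75) = 16.7 kip/in → NOT adequate.

f_max ≈ 18.1 kip/in; NOT adequate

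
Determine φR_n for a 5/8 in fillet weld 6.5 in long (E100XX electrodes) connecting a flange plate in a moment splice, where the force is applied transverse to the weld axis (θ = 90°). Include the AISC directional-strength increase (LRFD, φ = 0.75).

φR_n ≈ 194 kip

E100XX → F_EXX = 100 ksi.
t_e = 0.707 × 0.625 = 0.4419 in; A_we = 0.4419 × 6.5 = 2.872 in².
Directional factor: 1.0 + 0.5 sin^1.5(90°) = 1.5.
F_nw = 0.6 × 100 × 1.5 = 90 ksi.
φR_n = 0.75 × 90 × 2.872 = 193.9 kip.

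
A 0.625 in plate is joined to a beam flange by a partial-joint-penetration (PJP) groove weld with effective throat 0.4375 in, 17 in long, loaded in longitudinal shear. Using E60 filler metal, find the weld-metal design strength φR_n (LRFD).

φR_n ≈ 201 kip

E60XX → F_EXX = 60 ksi.
Effective throat (given) t_e = 0.4375 in.
A_we = 0.4375 × 17 = 7.438 in².
F_nw = 0.6 F_EXX = 36 ksi.
φR_n = 0.75 × 36 × 7.438 = 200.8 kip.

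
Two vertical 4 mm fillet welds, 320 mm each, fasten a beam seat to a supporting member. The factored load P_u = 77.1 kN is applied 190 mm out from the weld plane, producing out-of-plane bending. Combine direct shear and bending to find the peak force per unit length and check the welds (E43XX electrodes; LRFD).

f_max ≈ 446 N/mm; adequate

E43XX → F_EXX = 430 MPa.
L_w = 2 × 320 = 640 mm; section modulus (unit throat) S = 2 × L²/6 = 34130 mm².
Direct shear f_v = P/L_w = 77.1×10³/640 = 120.5 N/mm.
Moment M = P × e = 77.1×10³ × 190 = 14649000 N·mm; bending f_b = M/S = 429.2 N/mm.
f_max = √(f_v² + f_b²) = √(120.5² + 429.2²) = 445.8 N/mm.
φr_n = 0.75 × 0.6 × 430 × (0.707 × 4) = 547.2 N/mm → adequate.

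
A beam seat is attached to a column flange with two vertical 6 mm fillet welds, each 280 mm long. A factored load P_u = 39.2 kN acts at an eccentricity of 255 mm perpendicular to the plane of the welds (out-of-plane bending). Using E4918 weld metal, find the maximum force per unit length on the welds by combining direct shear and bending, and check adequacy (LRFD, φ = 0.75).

E49XX → F_EXX = 490 MPa.
L_w = 2 × 280 = 560 mm; section modulus (unit throat) S = 2 × L²/6 = 26130 mm².
Direct shear f_v = P/L_w = 39.2×10³/560 = 70 N/mm.
Moment M = P × e = 39.2×10³ × 255 = 9996000 N·mm; bending f_b = M/S = 382.5 N/mm.
f_max = √(f_v² + f_b²) = √(70² + 382.5²) = 388.9 N/mm.
φr_n = 0.75 × 0.6 × 490 × (0.707 × 6) = 935.4 N/mm → adequate.

f_max ≈ 389 N/mm; adequate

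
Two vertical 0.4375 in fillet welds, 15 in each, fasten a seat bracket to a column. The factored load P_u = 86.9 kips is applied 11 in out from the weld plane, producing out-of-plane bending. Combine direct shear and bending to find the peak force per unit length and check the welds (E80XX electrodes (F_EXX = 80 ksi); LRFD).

L_w = 2 × 15 = 30 in; section modulus (unit throat) S = 2 × L²/6 = 75 in².
Direct shear f_v = P/L_w = 86.9/30 = 2.897 kip/in.
Moment M = P × e = 86.9 × 11 = 955.9 kip·in; bending f_b = M/S = 12.75 kip/in.
f_max = √(f_v² + f_b²) = √(2.897² + 12.75²) = 13.07 kip/in.
φr_n = 0.75 × 0.6 × 80 × (0.707 × 0.4375) = 11.14 kip/in → NOT adequate.

f_max ≈ 13.1 kip/in; NOT adequate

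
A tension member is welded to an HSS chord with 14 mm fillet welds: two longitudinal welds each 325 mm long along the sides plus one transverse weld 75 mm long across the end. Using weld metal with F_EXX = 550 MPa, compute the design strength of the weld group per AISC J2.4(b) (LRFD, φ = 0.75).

φR_n ≈ 1780 kN

t_e = 0.707 × 14 = 9.898 mm.
R_nwl = 0.6 × 550 × 9.898 × 650 × 10⁻³ = 2123 kN (longitudinal, 2 welds).
R_nwt = 0.6 × 550 × 9.898 × 75 × 10⁻³ = 245 kN (transverse, base value).
(i) R_nwl + R_nwt = 2368 kN; (ii) 0.85 R_nwl + 1.5 R_nwt = 2172 kN.
R_n = max = 2368 kN [governs: (i)]; φR_n = 1776 kN.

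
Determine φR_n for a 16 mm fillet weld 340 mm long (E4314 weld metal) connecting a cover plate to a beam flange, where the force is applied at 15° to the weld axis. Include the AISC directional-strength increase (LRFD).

φR_n ≈ 793 kN

E43XX → F_EXX = 430 MPa.
t_e = 0.707 × 16 = 11.31 mm; A_we = 11.31 × 340 = 3846 mm².
Directional factor: 1.0 + 0.5 sin^1.5(15°) = 1.066.
F_nw = 0.6 × 430 × 1.066 = 275 MPa.
φR_n = 0.75 × 275 × 3846 × 10⁻³ = 793.2 kN.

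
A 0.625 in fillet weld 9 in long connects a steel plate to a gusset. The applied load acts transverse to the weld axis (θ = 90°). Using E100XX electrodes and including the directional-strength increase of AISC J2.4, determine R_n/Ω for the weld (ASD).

E100XX → F_EXX = 100 ksi.
t_e = 0.707 × 0.625 = 0.4419 in; A_we = 0.4419 × 9 = 3.977 in².
Directional factor: 1.0 + 0.5 sin^1.5(90°) = 1.5.
F_nw = 0.6 × 100 × 1.5 = 90 ksi.
R_n/Ω = (90 × 3.977) / 2.0 = 179 kip.

R_n/Ω ≈ 179 kip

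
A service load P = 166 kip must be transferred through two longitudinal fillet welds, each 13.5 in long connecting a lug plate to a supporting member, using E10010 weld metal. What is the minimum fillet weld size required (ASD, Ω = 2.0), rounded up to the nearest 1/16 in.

E100XX → F_EXX = 100 ksi.
Total weld length L = 27 in.
Required throat t_e = P × Ω / (0.6 F_EXX × L) = 166 × 2.0 / (0.6 × 100 × 27) = 0.2049 in.
Required leg w = t_e / 0.707 = 0.2899 in → use 5/16 in.

w = 5/16 in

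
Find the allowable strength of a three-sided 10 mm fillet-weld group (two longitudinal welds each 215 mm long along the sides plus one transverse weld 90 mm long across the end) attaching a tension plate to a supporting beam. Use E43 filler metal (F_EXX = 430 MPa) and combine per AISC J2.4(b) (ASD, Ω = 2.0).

R_n/Ω ≈ 474 kN

t_e = 0.707 × 10 = 7.07 mm.
R_nwl = 0.6 × 430 × 7.07 × 430 × 10⁻³ = 784.3 kN (longitudinal, 2 welds).
R_nwt = 0.6 × 430 × 7.07 × 90 × 10⁻³ = 164.2 kN (transverse, base value).
(i) R_nwl + R_nwt = 948.5 kN; (ii) 0.85 R_nwl + 1.5 R_nwt = 912.9 kN.
R_n = max = 948.5 kN [governs: (i)]; R_n/Ω = 474.3 kN.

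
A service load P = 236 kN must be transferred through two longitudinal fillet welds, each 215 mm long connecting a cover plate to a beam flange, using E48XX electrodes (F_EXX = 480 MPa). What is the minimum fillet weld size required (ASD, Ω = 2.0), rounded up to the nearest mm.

w = 6 mm

Total weld length L = 430 mm.
Required throat t_e = P × Ω / (0.6 F_EXX × L) = 236 × 2.0 / (0.6 × 480 × 430 × 10⁻³) = 3.811 mm.
Required leg w = t_e / 0.707 = 5.391 mm → use 6 mm.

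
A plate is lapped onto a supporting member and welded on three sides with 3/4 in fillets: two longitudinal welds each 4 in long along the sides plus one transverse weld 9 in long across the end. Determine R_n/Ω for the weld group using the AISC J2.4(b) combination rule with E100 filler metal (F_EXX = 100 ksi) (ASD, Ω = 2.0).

R_n/Ω ≈ 323 kip

t_e = 0.707 × 0.75 = 0.5302 in.
R_nwl = 0.6 × 100 × 0.5302 × 8 = 254.5 kip (longitudinal, 2 welds).
R_nwt = 0.6 × 100 × 0.5302 × 9 = 286.3 kip (transverse, base value).
(i) R_nwl + R_nwt = 540.9 kip; (ii) 0.85 R_nwl + 1.5 R_nwt = 645.8 kip.
R_n = max = 645.8 kip [governs: (ii)]; R_n/Ω = 322.9 kip.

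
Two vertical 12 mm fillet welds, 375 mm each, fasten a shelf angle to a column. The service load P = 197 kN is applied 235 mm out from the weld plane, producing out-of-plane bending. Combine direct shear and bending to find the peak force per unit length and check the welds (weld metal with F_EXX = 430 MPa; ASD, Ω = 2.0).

L_w = 2 × 375 = 750 mm; section modulus (unit throat) S = 2 × L²/6 = 46880 mm².
Direct shear f_v = P/L_w = 197×10³/750 = 262.7 N/mm.
Moment M = P × e = 197×10³ × 235 = 46295000 N·mm; bending f_b = M/S = 987.6 N/mm.
f_max = √(f_v² + f_b²) = √(262.7² + 987.6²) = 1022 N/mm.
r_n/Ω = (1/2.0) × 0.6 × 430 × (0.707 × 12) = 1094 N/mm → adequate.

f_max ≈ 1020 N/mm; adequate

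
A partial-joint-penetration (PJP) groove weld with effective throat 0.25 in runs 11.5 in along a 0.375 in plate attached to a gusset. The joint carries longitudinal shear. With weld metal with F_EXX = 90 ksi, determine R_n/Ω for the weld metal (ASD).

R_n/Ω ≈ 77.6 kip

Effective throat (given) t_e = 0.25 in.
A_we = 0.25 × 11.5 = 2.875 in².
F_nw = 0.6 F_EXX = 54 ksi.
R_n/Ω = (54 × 2.875) / 2.0 = 77.62 kip.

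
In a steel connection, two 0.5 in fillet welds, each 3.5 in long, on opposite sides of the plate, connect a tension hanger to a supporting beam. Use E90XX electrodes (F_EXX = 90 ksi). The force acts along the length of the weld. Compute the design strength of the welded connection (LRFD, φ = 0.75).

φR_n ≈ 100 kip

Effective throat t_e = 0.707 × 0.5 = 0.3535 in.
Total length L = 7 in; A_we = 0.3535 × 7 = 2.474 in².
F_nw = 0.6 F_EXX = 0.6 × 90 = 54 ksi.
φR_n = 0.75 × 54 × 2.474 = 100.2 kip.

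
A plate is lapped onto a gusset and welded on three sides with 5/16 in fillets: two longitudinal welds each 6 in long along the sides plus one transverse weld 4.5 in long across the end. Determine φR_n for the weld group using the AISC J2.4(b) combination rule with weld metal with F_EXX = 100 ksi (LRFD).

φR_n ≈ 169 kip

t_e = 0.707 × 0.3125 = 0.2209 in.
R_nwl = 0.6 × 100 × 0.2209 × 12 = 159.1 kip (longitudinal, 2 welds).
R_nwt = 0.6 × 100 × 0.2209 × 4.5 = 59.65 kip (transverse, base value).
(i) R_nwl + R_nwt = 218.7 kip; (ii) 0.85 R_nwl + 1.5 R_nwt = 224.7 kip.
R_n = max = 224.7 kip [governs: (ii)]; φR_n = 168.5 kip.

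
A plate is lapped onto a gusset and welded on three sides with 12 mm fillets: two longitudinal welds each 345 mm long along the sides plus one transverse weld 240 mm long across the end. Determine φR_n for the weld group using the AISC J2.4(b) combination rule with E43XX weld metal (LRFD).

E43XX → F_EXX = 430 MPa.
t_e = 0.707 × 12 = 8.484 mm.
R_nwl = 0.6 × 430 × 8.484 × 690 × 10⁻³ = 1510 kN (longitudinal, 2 welds).
R_nwt = 0.6 × 430 × 8.484 × 240 × 10⁻³ = 525.3 kN (transverse, base value).
(i) R_nwl + R_nwt = 2036 kN; (ii) 0.85 R_nwl + 1.5 R_nwt = 2072 kN.
R_n = max = 2072 kN [governs: (ii)]; φR_n = 1554 kN.

φR_n ≈ 1550 kN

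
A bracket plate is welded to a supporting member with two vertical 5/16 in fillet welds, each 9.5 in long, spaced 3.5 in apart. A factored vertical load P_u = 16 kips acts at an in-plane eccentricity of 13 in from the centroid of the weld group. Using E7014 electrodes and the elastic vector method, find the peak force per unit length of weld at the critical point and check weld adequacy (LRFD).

E70XX → F_EXX = 70 ksi.
Total weld length L_w = 19 in. Treat welds as unit-width lines.
Polar moment about centroid: J = 2[d³/12 + d(b/2)²] = 2[9.5³/12 + 9.5×1.75²] = 201.1 in³.
Direct shear f_v = P/L_w = 16 / 19 = 0.8421 kip/in (vertical).
Torsion M = P·e = 16 × 13 = 208 kip·in.
Critical point at (x, y) = (1.75, 4.75) from centroid. f_tx = M·y/J = 4.913 kip/in; f_ty = M·x/J = 1.81 kip/in.
Resultant f_max = √[f_tx² + (f_v + f_ty)²] = √[4.913² + (0.8421 + 1.81)²] = 5.584 kip/in.
Capacity per unit length: φr_n = 0.75 × 0.6 × 70 × (0.707 × 0.3125) = 6.96 kip/in.
5.584 ≤ 6.96 → adequate.

f_max ≈ 5.58 kip/in; adequate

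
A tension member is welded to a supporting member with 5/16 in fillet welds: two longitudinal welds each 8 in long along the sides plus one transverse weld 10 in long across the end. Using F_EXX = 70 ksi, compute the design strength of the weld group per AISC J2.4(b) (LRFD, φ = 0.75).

t_e = 0.707 × 0.3125 = 0.2209 in.
R_nwl = 0.6 × 70 × 0.2209 × 16 = 148.5 kips (longitudinal, 2 welds).
R_nwt = 0.6 × 70 × 0.2209 × 10 = 92.79 kips (transverse, base value).
(i) R_nwl + R_nwt = 241.3 kips; (ii) 0.85 R_nwl + 1.5 R_nwt = 265.4 kips.
R_n = max = 265.4 kips [governs: (ii)]; φR_n = 199 kips.

φR_n ≈ 199 kips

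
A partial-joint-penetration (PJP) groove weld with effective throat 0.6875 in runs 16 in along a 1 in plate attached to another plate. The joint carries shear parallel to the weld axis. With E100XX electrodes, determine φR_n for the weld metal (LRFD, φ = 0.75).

E100XX → F_EXX = 100 ksi.
Effective throat (given) t_e = 0.6875 in.
A_we = 0.6875 × 16 = 11 in².
F_nw = 0.6 F_EXX = 60 ksi.
φR_n = 0.75 × 60 × 11 = 495 kip.

φR_n ≈ 495 kip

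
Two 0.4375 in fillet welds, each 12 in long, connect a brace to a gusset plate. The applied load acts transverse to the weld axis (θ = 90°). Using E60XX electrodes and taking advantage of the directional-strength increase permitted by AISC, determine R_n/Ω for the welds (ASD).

E60XX → F_EXX = 60 ksi.
t_e = 0.707 × 0.4375 = 0.3093 in; A_we = 0.3093 × 24 = 7.423 in².
Directional factor: 1.0 + 0.5 sin^1.5(90°) = 1.5.
F_nw = 0.6 × 60 × 1.5 = 54 ksi.
R_n/Ω = (54 × 7.423) / 2.0 = 200.4 kips.

R_n/Ω ≈ 200 kips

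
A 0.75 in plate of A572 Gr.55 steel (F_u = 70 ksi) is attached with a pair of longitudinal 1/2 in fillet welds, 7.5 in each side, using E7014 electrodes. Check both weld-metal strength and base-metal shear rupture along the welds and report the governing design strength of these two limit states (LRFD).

E70XX → F_EXX = 70 ksi.
t_e = 0.707 × 0.5 = 0.3535 in; L = 15 in.
Weld metal: φR_n = 0.75 × 0.6 × 70 × 0.3535 × 15 = 167 kip.
Base metal (shear rupture): φR_n = 0.75 × 0.6 × 70 × 0.75 × 15 = 354.4 kip.
Governing: weld metal.

φR_n ≈ 167 kip (weld metal governs)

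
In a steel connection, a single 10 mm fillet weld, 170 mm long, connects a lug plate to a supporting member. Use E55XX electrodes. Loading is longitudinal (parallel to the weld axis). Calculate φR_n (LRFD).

φR_n ≈ 297 kN

E55XX → F_EXX = 550 MPa.
Effective throat t_e = 0.707 × 10 = 7.07 mm.
Total length L = 170 mm; A_we = 7.07 × 170 = 1202 mm².
F_nw = 0.6 F_EXX = 0.6 × 550 = 330 MPa.
φR_n = 0.75 × 330 × 1202 × 10⁻³ = 297.5 kN.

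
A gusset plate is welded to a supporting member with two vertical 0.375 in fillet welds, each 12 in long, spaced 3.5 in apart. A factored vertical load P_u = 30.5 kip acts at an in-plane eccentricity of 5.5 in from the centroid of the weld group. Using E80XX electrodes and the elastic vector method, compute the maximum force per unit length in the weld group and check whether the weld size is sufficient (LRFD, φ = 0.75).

E80XX → F_EXX = 80 ksi.
Total weld length L_w = 24 in. Treat welds as unit-width lines.
Polar moment about centroid: J = 2[d³/12 + d(b/2)²] = 2[12³/12 + 12×1.75²] = 361.5 in³.
Direct shear f_v = P/L_w = 30.5 / 24 = 1.271 kip/in (vertical).
Torsion M = P·e = 30.5 × 5.5 = 167.75 kip·in.
Critical point at (x, y) = (1.75, 6) from centroid. f_tx = M·y/J = 2.784 kip/in; f_ty = M·x/J = 0.8121 kip/in.
Resultant f_max = √[f_tx² + (f_v + f_ty)²] = √[2.784² + (1.271 + 0.8121)²] = 3.477 kip/in.
Capacity per unit length: φr_n = 0.75 × 0.6 × 80 × (0.707 × 0.375) = 9.544 kip/in.
3.477 ≤ 9.544 → adequate.

f_max ≈ 3.48 kip/in; adequate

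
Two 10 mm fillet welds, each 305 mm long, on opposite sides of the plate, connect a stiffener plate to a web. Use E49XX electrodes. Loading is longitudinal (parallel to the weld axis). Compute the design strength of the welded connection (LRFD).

E49XX → F_EXX = 490 MPa.
Effective throat t_e = 0.707 × 10 = 7.07 mm.
Total length L = 610 mm; A_we = 7.07 × 610 = 4313 mm².
F_nw = 0.6 F_EXX = 0.6 × 490 = 294 MPa.
φR_n = 0.75 × 294 × 4313 × 10⁻³ = 951 kN.

φR_n ≈ 951 kN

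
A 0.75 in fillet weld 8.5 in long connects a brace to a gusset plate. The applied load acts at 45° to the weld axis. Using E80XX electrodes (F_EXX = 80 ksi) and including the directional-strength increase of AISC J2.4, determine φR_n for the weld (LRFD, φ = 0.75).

φR_n ≈ 210 kip

t_e = 0.707 × 0.75 = 0.5302 in; A_we = 0.5302 × 8.5 = 4.507 in².
Directional factor: 1.0 + 0.5 sin^1.5(45°) = 1.297.
F_nw = 0.6 × 80 × 1.297 = 62.27 ksi.
φR_n = 0.75 × 62.27 × 4.507 = 210.5 kip.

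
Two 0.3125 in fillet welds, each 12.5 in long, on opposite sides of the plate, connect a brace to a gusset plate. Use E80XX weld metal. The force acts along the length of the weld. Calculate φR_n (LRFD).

E80XX → F_EXX = 80 ksi.
Effective throat t_e = 0.707 × 0.3125 = 0.2209 in.
Total length L = 25 in; A_we = 0.2209 × 25 = 5.523 in².
F_nw = 0.6 F_EXX = 0.6 × 80 = 48 ksi.
φR_n = 0.75 × 48 × 5.523 = 198.8 kip.

φR_n ≈ 199 kip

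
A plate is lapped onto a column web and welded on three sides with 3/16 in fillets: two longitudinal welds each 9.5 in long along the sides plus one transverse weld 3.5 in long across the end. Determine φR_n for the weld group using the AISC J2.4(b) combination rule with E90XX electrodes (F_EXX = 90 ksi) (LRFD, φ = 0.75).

t_e = 0.707 × 0.1875 = 0.1326 in.
R_nwl = 0.6 × 90 × 0.1326 × 19 = 136 kips (longitudinal, 2 welds).
R_nwt = 0.6 × 90 × 0.1326 × 3.5 = 25.05 kips (transverse, base value).
(i) R_nwl + R_nwt = 161.1 kips; (ii) 0.85 R_nwl + 1.5 R_nwt = 153.2 kips.
R_n = max = 161.1 kips [governs: (i)]; φR_n = 120.8 kips.

φR_n ≈ 121 kips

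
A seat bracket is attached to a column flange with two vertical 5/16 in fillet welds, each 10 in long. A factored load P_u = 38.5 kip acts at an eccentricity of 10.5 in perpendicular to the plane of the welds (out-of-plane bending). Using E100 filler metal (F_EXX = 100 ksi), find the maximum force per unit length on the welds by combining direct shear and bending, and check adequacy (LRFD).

f_max ≈ 12.3 kip/in; NOT adequate

L_w = 2 × 10 = 20 in; section modulus (unit throat) S = 2 × L²/6 = 33.33 in².
Direct shear f_v = P/L_w = 38.5/20 = 1.925 kip/in.
Moment M = P × e = 38.5 × 10.5 = 404.25 kip·in; bending f_b = M/S = 12.13 kip/in.
f_max = √(f_v² + f_b²) = √(1.925² + 12.13²) = 12.28 kip/in.
φr_n = 0.75 × 0.6 × 100 × (0.707 × 0.3125) = 9.942 kip/in → NOT adequate.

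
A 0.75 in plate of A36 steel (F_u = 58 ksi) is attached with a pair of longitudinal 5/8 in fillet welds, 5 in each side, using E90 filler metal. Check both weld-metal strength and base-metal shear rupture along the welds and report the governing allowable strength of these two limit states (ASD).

R_n/Ω ≈ 119 kips (weld metal governs)

E90XX → F_EXX = 90 ksi.
t_e = 0.707 × 0.625 = 0.4419 in; L = 10 in.
Weld metal: R_n/Ω = (1/2.0) × 0.6 × 90 × 0.4419 × 10 = 119.3 kips.
Base metal (shear rupture): R_n/Ω = (1/2.0) × 0.6 × 58 × 0.75 × 10 = 130.5 kips.
Governing: weld metal.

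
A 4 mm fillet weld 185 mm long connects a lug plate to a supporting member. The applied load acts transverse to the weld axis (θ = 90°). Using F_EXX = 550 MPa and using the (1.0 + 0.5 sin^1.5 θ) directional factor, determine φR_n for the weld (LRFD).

φR_n ≈ 194 kN

t_e = 0.707 × 4 = 2.828 mm; A_we = 2.828 × 185 = 523.2 mm².
Directional factor: 1.0 + 0.5 sin^1.5(90°) = 1.5.
F_nw = 0.6 × 550 × 1.5 = 495 MPa.
φR_n = 0.75 × 495 × 523.2 × 10⁻³ = 194.2 kN.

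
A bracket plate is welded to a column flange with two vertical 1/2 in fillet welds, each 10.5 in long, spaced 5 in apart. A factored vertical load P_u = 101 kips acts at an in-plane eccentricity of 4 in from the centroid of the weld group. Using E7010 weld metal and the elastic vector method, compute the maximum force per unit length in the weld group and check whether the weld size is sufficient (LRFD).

f_max ≈ 10.3 kip/in; adequate

E70XX → F_EXX = 70 ksi.
Total weld length L_w = 21 in. Treat welds as unit-width lines.
Polar moment about centroid: J = 2[d³/12 + d(b/2)²] = 2[10.5³/12 + 10.5×2.5²] = 324.2 in³.
Direct shear f_v = P/L_w = 101 / 21 = 4.81 kip/in (vertical).
Torsion M = P·e = 101 × 4 = 404 kip·in.
Critical point at (x, y) = (2.5, 5.25) from centroid. f_tx = M·y/J = 6.543 kip/in; f_ty = M·x/J = 3.115 kip/in.
Resultant f_max = √[f_tx² + (f_v + f_ty)²] = √[6.543² + (4.81 + 3.115)²] = 10.28 kip/in.
Capacity per unit length: φr_n = 0.75 × 0.6 × 70 × (0.707 × 0.5) = 11.14 kip/in.
10.28 ≤ 11.14 → adequate.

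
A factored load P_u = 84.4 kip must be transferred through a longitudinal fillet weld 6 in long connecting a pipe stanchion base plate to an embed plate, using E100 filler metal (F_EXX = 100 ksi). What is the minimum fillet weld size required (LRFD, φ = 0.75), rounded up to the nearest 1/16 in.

Total weld length L = 6 in.
Required throat t_e = P_u / (φ × 0.6 F_EXX × L) = 84.4 / (0.75 × 0.6 × 100 × 6) = 0.3126 in.
Required leg w = t_e / 0.707 = 0.4421 in → use 1/2 in.

w = 1/2 in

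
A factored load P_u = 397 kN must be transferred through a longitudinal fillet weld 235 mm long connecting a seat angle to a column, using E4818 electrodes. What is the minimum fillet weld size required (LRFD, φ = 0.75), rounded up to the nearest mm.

E48XX → F_EXX = 480 MPa.
Total weld length L = 235 mm.
Required throat t_e = P_u / (φ × 0.6 F_EXX × L) = 397 / (0.75 × 0.6 × 480 × 235 × 10⁻³) = 7.821 mm.
Required leg w = t_e / 0.707 = 11.06 mm → use 12 mm.

w = 12 mm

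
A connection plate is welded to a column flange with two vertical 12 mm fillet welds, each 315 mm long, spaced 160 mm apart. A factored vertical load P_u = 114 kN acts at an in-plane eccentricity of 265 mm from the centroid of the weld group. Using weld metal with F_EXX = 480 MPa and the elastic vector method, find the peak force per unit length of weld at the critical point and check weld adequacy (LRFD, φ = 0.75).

Total weld length L_w = 630 mm. Treat welds as unit-width lines.
Polar moment about centroid: J = 2[d³/12 + d(b/2)²] = 2[315³/12 + 315×80²] = 9241000 mm³.
Direct shear f_v = P/L_w = 114×10³ / 630 = 181 N/mm (vertical).
Torsion M = P·e = 114×10³ × 265 = 30210000 N·mm.
Critical point at (x, y) = (80, 157.5) from centroid. f_tx = M·y/J = 514.9 N/mm; f_ty = M·x/J = 261.5 N/mm.
Resultant f_max = √[f_tx² + (f_v + f_ty)²] = √[514.9² + (181 + 261.5)²] = 678.9 N/mm.
Capacity per unit length: φr_n = 0.75 × 0.6 × 480 × (0.707 × 12) = 1833 N/mm.
678.9 ≤ 1833 → adequate.

f_max ≈ 679 N/mm; adequate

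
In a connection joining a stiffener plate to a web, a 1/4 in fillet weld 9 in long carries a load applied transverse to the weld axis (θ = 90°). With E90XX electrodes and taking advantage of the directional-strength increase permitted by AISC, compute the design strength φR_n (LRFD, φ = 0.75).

E90XX → F_EXX = 90 ksi.
t_e = 0.707 × 0.25 = 0.1767 in; A_we = 0.1767 × 9 = 1.591 in².
Directional factor: 1.0 + 0.5 sin^1.5(90°) = 1.5.
F_nw = 0.6 × 90 × 1.5 = 81 ksi.
φR_n = 0.75 × 81 × 1.591 = 96.64 kips.

φR_n ≈ 96.6 kips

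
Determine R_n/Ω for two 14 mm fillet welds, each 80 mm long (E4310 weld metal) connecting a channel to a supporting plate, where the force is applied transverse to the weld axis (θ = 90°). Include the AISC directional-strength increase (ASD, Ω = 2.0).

R_n/Ω ≈ 306 kN

E43XX → F_EXX = 430 MPa.
t_e = 0.707 × 14 = 9.898 mm; A_we = 9.898 × 160 = 1584 mm².
Directional factor: 1.0 + 0.5 sin^1.5(90°) = 1.5.
F_nw = 0.6 × 430 × 1.5 = 387 MPa.
R_n/Ω = (387 × 1584) / 2.0 × 10⁻³ = 306.4 kN.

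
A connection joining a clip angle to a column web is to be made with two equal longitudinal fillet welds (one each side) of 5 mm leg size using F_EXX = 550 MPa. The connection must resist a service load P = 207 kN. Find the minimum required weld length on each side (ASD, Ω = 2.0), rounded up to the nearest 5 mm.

L = 180 mm on each side

Throat t_e = 0.707 × 5 = 3.535 mm.
r_n/Ω = (0.6 × 550 × 3.535) / 2.0 = 583.3 N/mm = 0.5833 kN/mm.
L_req = P / (r_n/Ω) = 207 / 0.5833 = 354.9 mm total.
Per side: 354.9 / 2 = 177.4 mm.
Round up → use L = 180 mm on each side.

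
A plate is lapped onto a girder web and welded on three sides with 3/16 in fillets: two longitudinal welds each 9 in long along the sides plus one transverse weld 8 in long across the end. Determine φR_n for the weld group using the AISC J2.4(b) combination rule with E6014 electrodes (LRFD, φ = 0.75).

E60XX → F_EXX = 60 ksi.
t_e = 0.707 × 0.1875 = 0.1326 in.
R_nwl = 0.6 × 60 × 0.1326 × 18 = 85.9 kips (longitudinal, 2 welds).
R_nwt = 0.6 × 60 × 0.1326 × 8 = 38.18 kips (transverse, base value).
(i) R_nwl + R_nwt = 124.1 kips; (ii) 0.85 R_nwl + 1.5 R_nwt = 130.3 kips.
R_n = max = 130.3 kips [governs: (ii)]; φR_n = 97.71 kips.

φR_n ≈ 97.7 kips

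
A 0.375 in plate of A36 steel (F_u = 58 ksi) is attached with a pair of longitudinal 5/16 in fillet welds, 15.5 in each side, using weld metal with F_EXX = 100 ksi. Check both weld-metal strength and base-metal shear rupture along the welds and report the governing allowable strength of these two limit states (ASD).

R_n/Ω ≈ 202 kips (base-metal shear rupture governs)

t_e = 0.707 × 0.3125 = 0.2209 in; L = 31 in.
Weld metal: R_n/Ω = (1/2.0) × 0.6 × 100 × 0.2209 × 31 = 205.5 kips.
Base metal (shear rupture): R_n/Ω = (1/2.0) × 0.6 × 58 × 0.375 × 31 = 202.3 kips.
Governing: base-metal shear rupture.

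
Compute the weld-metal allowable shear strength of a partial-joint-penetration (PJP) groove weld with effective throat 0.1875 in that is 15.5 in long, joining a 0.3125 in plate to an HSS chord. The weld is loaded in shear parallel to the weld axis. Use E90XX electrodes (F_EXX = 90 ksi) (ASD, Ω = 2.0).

Effective throat (given) t_e = 0.1875 in.
A_we = 0.1875 × 15.5 = 2.906 in².
F_nw = 0.6 F_EXX = 54 ksi.
R_n/Ω = (54 × 2.906) / 2.0 = 78.47 kips.

R_n/Ω ≈ 78.5 kips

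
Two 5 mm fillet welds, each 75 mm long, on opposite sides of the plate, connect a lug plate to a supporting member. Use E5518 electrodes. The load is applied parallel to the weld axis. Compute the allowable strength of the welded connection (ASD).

R_n/Ω ≈ 87.5 kN

E55XX → F_EXX = 550 MPa.
Effective throat t_e = 0.707 × 5 = 3.535 mm.
Total length L = 150 mm; A_we = 3.535 × 150 = 530.2 mm².
F_nw = 0.6 F_EXX = 0.6 × 550 = 330 MPa.
R_n = 330 × 530.2 × 10⁻³ = 175 kN; R_n/Ω = 175/2.0 = 87.49 kN.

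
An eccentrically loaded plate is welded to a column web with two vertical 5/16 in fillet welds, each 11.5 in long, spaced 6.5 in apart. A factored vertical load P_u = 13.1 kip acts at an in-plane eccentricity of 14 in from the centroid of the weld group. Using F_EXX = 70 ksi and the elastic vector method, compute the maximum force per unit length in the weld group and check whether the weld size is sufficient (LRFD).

Total weld length L_w = 23 in. Treat welds as unit-width lines.
Polar moment about centroid: J = 2[d³/12 + d(b/2)²] = 2[11.5³/12 + 11.5×3.25²] = 496.4 in³.
Direct shear f_v = P/L_w = 13.1 / 23 = 0.5696 kip/in (vertical).
Torsion M = P·e = 13.1 × 14 = 183.4 kip·in.
Critical point at (x, y) = (3.25, 5.75) from centroid. f_tx = M·y/J = 2.124 kip/in; f_ty = M·x/J = 1.201 kip/in.
Resultant f_max = √[f_tx² + (f_v + f_ty)²] = √[2.124² + (0.5696 + 1.201)²] = 2.765 kip/in.
Capacity per unit length: φr_n = 0.75 × 0.6 × 70 × (0.707 × 0.3125) = 6.96 kip/in.
2.765 ≤ 6.96 → adequate.

f_max ≈ 2.77 kip/in; adequate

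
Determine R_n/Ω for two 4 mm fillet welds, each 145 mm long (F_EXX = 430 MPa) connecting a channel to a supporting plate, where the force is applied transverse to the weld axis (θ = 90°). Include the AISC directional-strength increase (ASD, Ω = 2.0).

t_e = 0.707 × 4 = 2.828 mm; A_we = 2.828 × 290 = 820.1 mm².
Directional factor: 1.0 + 0.5 sin^1.5(90°) = 1.5.
F_nw = 0.6 × 430 × 1.5 = 387 MPa.
R_n/Ω = (387 × 820.1) / 2.0 × 10⁻³ = 158.7 kN.

R_n/Ω ≈ 159 kN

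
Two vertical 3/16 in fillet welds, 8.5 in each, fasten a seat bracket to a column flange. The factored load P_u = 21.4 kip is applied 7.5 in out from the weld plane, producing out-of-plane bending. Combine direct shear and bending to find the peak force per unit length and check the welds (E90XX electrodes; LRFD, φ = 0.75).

f_max ≈ 6.78 kip/in; NOT adequate

E90XX → F_EXX = 90 ksi.
L_w = 2 × 8.5 = 17 in; section modulus (unit throat) S = 2 × L²/6 = 24.08 in².
Direct shear f_v = P/L_w = 21.4/17 = 1.259 kip/in.
Moment M = P × e = 21.4 × 7.5 = 160.5 kip·in; bending f_b = M/S = 6.664 kip/in.
f_max = √(f_v² + f_b²) = √(1.259² + 6.664²) = 6.782 kip/in.
φr_n = 0.75 × 0.6 × 90 × (0.707 × 0.1875) = 5.369 kip/in → NOT adequate.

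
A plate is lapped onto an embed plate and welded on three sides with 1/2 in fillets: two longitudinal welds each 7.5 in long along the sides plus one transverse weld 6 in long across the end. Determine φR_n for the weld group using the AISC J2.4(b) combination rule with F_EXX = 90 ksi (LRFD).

t_e = 0.707 × 0.5 = 0.3535 in.
R_nwl = 0.6 × 90 × 0.3535 × 15 = 286.3 kips (longitudinal, 2 welds).
R_nwt = 0.6 × 90 × 0.3535 × 6 = 114.5 kips (transverse, base value).
(i) R_nwl + R_nwt = 400.9 kips; (ii) 0.85 R_nwl + 1.5 R_nwt = 415.2 kips.
R_n = max = 415.2 kips [governs: (ii)]; φR_n = 311.4 kips.

φR_n ≈ 311 kips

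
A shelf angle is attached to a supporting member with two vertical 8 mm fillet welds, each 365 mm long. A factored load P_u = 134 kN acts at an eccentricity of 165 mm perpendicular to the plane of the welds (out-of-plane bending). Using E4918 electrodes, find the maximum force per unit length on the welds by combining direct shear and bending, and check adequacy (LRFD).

E49XX → F_EXX = 490 MPa.
L_w = 2 × 365 = 730 mm; section modulus (unit throat) S = 2 × L²/6 = 44410 mm².
Direct shear f_v = P/L_w = 134×10³/730 = 183.6 N/mm.
Moment M = P × e = 134×10³ × 165 = 22110000 N·mm; bending f_b = M/S = 497.9 N/mm.
f_max = √(f_v² + f_b²) = √(183.6² + 497.9²) = 530.6 N/mm.
φr_n = 0.75 × 0.6 × 490 × (0.707 × 8) = 1247 N/mm → adequate.

f_max ≈ 531 N/mm; adequate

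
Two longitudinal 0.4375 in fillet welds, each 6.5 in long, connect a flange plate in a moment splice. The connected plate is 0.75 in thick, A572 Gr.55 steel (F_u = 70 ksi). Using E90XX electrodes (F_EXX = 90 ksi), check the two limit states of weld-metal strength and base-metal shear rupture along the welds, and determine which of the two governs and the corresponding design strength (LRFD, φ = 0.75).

t_e = 0.707 × 0.4375 = 0.3093 in; L = 13 in.
Weld metal: φR_n = 0.75 × 0.6 × 90 × 0.3093 × 13 = 162.9 kips.
Base metal (shear rupture): φR_n = 0.75 × 0.6 × 70 × 0.75 × 13 = 307.1 kips.
Governing: weld metal.

φR_n ≈ 163 kips (weld metal governs)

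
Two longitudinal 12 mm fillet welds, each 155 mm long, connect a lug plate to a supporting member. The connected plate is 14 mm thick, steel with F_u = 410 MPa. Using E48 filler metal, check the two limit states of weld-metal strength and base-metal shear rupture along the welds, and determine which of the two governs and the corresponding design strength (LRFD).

E48XX → F_EXX = 480 MPa.
t_e = 0.707 × 12 = 8.484 mm; L = 310 mm.
Weld metal: φR_n = 0.75 × 0.6 × 480 × 8.484 × 310 × 10⁻³ = 568.1 kN.
Base metal (shear rupture): φR_n = 0.75 × 0.6 × 410 × 14 × 310 × 10⁻³ = 800.7 kN.
Governing: weld metal.

φR_n ≈ 568 kN (weld metal governs)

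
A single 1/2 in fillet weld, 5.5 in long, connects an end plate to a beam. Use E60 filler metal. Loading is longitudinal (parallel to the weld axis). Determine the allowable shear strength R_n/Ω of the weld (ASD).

E60XX → F_EXX = 60 ksi.
Effective throat t_e = 0.707 × 0.5 = 0.3535 in.
Total length L = 5.5 in; A_we = 0.3535 × 5.5 = 1.944 in².
F_nw = 0.6 F_EXX = 0.6 × 60 = 36 ksi.
R_n = 36 × 1.944 = 69.99 kip; R_n/Ω = 69.99/2.0 = 35 kip.

R_n/Ω ≈ 35 kip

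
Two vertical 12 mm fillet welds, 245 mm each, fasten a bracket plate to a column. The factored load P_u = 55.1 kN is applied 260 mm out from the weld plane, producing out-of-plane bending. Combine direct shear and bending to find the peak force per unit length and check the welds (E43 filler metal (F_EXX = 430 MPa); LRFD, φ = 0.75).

f_max ≈ 725 N/mm; adequate

L_w = 2 × 245 = 490 mm; section modulus (unit throat) S = 2 × L²/6 = 20010 mm².
Direct shear f_v = P/L_w = 55.1×10³/490 = 112.4 N/mm.
Moment M = P × e = 55.1×10³ × 260 = 14326000 N·mm; bending f_b = M/S = 716 N/mm.
f_max = √(f_v² + f_b²) = √(112.4² + 716²) = 724.8 N/mm.
φr_n = 0.75 × 0.6 × 430 × (0.707 × 12) = 1642 N/mm → adequate.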